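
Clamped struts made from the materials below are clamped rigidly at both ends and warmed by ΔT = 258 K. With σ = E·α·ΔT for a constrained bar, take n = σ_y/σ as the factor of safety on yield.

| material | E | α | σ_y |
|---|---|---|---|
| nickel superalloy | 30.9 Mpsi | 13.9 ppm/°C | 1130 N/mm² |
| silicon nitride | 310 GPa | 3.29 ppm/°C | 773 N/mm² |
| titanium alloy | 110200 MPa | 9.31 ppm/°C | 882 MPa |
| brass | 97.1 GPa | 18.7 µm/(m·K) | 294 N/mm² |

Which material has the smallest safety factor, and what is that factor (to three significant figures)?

In consistent units (E in GPa, α in ×10⁻⁶/K, σ_y in MPa):
  nickel superalloy: E = 213.0, α = 13.9, σ_y = 1130 → σ = 764 MPa, n = 1.48
  silicon nitride: E = 310.0, α = 3.29, σ_y = 773.0 → σ = 263 MPa, n = 2.94
  titanium alloy: E = 110.2, α = 9.31, σ_y = 882.0 → σ = 265 MPa, n = 3.33
  brass: E = 97.10, α = 18.7, σ_y = 294.0 → σ = 468 MPa, n = 0.628
Brass has the lowest safety factor, n = 0.628.

brass, n = 0.628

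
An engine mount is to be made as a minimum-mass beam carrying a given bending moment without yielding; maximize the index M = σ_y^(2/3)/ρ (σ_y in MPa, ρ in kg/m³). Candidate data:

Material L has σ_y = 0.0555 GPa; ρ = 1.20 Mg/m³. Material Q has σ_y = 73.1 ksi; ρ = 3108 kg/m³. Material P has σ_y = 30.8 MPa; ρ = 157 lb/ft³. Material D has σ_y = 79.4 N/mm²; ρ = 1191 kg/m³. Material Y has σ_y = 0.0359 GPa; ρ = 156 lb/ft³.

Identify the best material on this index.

Normalizing units and computing the index:
  material L: σ_y = 55.50 MPa, ρ = 1200 kg/m³
  material Q: σ_y = 504.0 MPa, ρ = 3108 kg/m³
  material P: σ_y = 30.80 MPa, ρ = 2515 kg/m³
  material D: σ_y = 79.40 MPa, ρ = 1191 kg/m³
  material Y: σ_y = 35.90 MPa, ρ = 2499 kg/m³
  material Q: M = 20.4×10⁻³
  material D: M = 15.5×10⁻³
  material L: M = 12.1×10⁻³
  material Y: M = 4.35×10⁻³
  material P: M = 3.91×10⁻³
Material Q ranks first.

material Q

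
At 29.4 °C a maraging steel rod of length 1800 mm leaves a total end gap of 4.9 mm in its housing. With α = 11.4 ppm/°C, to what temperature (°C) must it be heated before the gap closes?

α·L₀·ΔT = 4.9 mm ⇒ ΔT = 4.9 / (11.4×10⁻⁶ × 1800.0) = 238.8 K.
T = 29.4 + 238.8 = 268.2 °C.

268 °C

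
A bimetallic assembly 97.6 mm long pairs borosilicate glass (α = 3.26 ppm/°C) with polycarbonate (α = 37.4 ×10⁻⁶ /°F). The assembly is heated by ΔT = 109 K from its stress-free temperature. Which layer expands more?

polycarbonate: α = 37.4×10⁻⁶/°F × 9/5 = 67.3×10⁻⁶/K.
α(borosilicate glass) = 3.26×10⁻⁶/K vs α(polycarbonate) = 67.3×10⁻⁶/K.
Higher α expands more for the same ΔT: polycarbonate.

polycarbonate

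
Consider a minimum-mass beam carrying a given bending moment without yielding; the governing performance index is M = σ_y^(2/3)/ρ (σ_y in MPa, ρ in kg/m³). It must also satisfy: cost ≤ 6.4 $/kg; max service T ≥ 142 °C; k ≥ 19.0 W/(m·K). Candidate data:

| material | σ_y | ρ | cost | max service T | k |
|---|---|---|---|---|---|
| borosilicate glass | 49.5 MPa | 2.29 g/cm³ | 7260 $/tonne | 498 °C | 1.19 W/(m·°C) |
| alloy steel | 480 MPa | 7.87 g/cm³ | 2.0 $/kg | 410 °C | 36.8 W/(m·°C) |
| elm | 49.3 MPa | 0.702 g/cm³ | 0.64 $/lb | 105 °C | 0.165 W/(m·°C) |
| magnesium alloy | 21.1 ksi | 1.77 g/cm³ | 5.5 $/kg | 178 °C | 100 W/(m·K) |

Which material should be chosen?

magnesium alloy

Screen on constraints: cost ≤ 6.4 $/kg; max service T ≥ 142 °C; k ≥ 19.0 W/(m·K). Survivors: alloy steel, magnesium alloy.
After converting to SI:
  alloy steel: σ_y = 480.0 MPa, ρ = 7870 kg/m³
  magnesium alloy: σ_y = 145.5 MPa, ρ = 1770 kg/m³
  magnesium alloy: M = 15.6×10⁻³
  alloy steel: M = 7.79×10⁻³
Magnesium alloy has the largest M.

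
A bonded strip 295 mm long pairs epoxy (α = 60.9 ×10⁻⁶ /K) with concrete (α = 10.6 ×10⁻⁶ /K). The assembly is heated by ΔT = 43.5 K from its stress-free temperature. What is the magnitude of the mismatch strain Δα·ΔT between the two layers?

2.19×10⁻³

Δα = |60.9 − 10.6|×10⁻⁶/K = 50.3×10⁻⁶/K.
Mismatch strain = Δα·ΔT = 50.3×10⁻⁶ × 43.5 = 2.19×10⁻³.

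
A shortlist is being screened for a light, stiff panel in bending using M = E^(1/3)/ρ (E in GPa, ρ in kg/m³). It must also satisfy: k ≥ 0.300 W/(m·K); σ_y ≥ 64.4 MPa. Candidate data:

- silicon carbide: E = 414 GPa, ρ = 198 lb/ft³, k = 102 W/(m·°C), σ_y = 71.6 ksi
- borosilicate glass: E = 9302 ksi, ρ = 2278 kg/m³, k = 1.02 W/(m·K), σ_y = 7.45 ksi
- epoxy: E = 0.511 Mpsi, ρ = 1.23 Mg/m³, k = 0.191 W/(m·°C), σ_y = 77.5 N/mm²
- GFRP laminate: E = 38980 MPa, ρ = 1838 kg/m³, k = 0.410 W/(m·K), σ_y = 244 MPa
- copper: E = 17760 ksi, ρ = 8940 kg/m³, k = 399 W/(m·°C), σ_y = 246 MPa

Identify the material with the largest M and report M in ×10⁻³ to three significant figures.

silicon carbide, M = 2.35×10⁻³

Screen on constraints: k ≥ 0.300 W/(m·K); σ_y ≥ 64.4 MPa. Survivors: silicon carbide, GFRP laminate, copper.
After converting to SI:
  silicon carbide: E = 414.0 GPa, ρ = 3172 kg/m³
  GFRP laminate: E = 38.98 GPa, ρ = 1838 kg/m³
  copper: E = 122.5 GPa, ρ = 8940 kg/m³
  silicon carbide: M = 2.35×10⁻³
  GFRP laminate: M = 1.84×10⁻³
  copper: M = 0.555×10⁻³
Highest index: silicon carbide.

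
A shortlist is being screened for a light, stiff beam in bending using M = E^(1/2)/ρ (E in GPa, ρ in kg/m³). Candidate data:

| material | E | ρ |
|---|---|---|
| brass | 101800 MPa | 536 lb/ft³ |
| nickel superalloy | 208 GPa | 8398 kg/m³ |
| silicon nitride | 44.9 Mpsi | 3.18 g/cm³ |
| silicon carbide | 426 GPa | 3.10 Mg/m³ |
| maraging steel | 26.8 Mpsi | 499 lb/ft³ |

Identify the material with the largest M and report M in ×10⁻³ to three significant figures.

After converting to SI:
  brass: E = 101.8 GPa, ρ = 8586 kg/m³
  nickel superalloy: E = 208.0 GPa, ρ = 8398 kg/m³
  silicon nitride: E = 309.6 GPa, ρ = 3180 kg/m³
  silicon carbide: E = 426.0 GPa, ρ = 3100 kg/m³
  maraging steel: E = 184.8 GPa, ρ = 7993 kg/m³
  silicon carbide: M = 6.66×10⁻³
  silicon nitride: M = 5.53×10⁻³
  nickel superalloy: M = 1.72×10⁻³
  maraging steel: M = 1.70×10⁻³
  brass: M = 1.18×10⁻³
Highest index: silicon carbide.

silicon carbide, M = 6.66×10⁻³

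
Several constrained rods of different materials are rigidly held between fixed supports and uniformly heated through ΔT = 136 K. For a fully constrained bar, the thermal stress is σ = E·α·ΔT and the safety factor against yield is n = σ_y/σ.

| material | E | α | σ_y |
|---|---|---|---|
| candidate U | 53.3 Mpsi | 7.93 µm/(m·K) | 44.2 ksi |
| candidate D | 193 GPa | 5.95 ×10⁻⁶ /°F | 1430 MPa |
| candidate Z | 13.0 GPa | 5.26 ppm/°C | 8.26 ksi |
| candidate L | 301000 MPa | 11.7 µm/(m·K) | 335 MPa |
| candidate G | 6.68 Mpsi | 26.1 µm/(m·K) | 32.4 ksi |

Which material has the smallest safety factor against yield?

candidate L

Converting E to GPa, α to ×10⁻⁶/K, σ_y to MPa, then σ and n for each:
  candidate U: E = 367.5, α = 7.93, σ_y = 304.7 → σ = 396 MPa, n = 0.769
  candidate D: E = 193.0, α = 10.7, σ_y = 1430 → σ = 281 MPa, n = 5.09
  candidate Z: E = 13.00, α = 5.26, σ_y = 56.95 → σ = 9.30 MPa, n = 6.12
  candidate L: E = 301.0, α = 11.7, σ_y = 335.0 → σ = 479 MPa, n = 0.699
  candidate G: E = 46.06, α = 26.1, σ_y = 223.4 → σ = 163 MPa, n = 1.37
Candidate L has the lowest safety factor, n = 0.699.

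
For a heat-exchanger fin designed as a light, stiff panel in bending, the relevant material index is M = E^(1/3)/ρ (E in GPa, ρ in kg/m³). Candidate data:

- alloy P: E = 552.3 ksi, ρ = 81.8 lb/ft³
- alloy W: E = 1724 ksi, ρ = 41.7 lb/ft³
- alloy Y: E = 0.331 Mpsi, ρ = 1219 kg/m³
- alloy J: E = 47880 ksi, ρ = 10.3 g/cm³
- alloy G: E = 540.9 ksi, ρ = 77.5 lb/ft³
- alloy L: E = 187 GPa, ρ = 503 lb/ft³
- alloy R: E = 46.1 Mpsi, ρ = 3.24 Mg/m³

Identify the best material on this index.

alloy W

After converting to SI:
  alloy P: E = 3.808 GPa, ρ = 1310 kg/m³
  alloy W: E = 11.89 GPa, ρ = 668.0 kg/m³
  alloy Y: E = 2.282 GPa, ρ = 1219 kg/m³
  alloy J: E = 330.1 GPa, ρ = 10300 kg/m³
  alloy G: E = 3.729 GPa, ρ = 1241 kg/m³
  alloy L: E = 187.0 GPa, ρ = 8057 kg/m³
  alloy R: E = 317.8 GPa, ρ = 3240 kg/m³
  alloy W: M = 3.42×10⁻³
  alloy R: M = 2.11×10⁻³
  alloy G: M = 1.25×10⁻³
  alloy P: M = 1.19×10⁻³
  alloy Y: M = 1.08×10⁻³
  alloy L: M = 0.710×10⁻³
  alloy J: M = 0.671×10⁻³
Alloy W has the largest M.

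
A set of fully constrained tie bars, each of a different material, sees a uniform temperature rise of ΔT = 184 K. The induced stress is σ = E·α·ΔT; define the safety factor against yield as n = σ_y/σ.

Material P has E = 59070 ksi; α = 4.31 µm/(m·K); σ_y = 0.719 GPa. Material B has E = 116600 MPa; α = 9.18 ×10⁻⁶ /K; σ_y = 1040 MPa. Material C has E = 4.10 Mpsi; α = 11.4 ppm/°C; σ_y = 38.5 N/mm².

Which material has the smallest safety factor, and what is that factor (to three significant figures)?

material C, n = 0.649

Per material, after unit conversion:
  material P: E = 407.3, α = 4.31, σ_y = 719.0 → σ = 323 MPa, n = 2.23
  material B: E = 116.6, α = 9.18, σ_y = 1040 → σ = 197 MPa, n = 5.28
  material C: E = 28.27, α = 11.4, σ_y = 38.50 → σ = 59.3 MPa, n = 0.649
Material C has the lowest safety factor, n = 0.649.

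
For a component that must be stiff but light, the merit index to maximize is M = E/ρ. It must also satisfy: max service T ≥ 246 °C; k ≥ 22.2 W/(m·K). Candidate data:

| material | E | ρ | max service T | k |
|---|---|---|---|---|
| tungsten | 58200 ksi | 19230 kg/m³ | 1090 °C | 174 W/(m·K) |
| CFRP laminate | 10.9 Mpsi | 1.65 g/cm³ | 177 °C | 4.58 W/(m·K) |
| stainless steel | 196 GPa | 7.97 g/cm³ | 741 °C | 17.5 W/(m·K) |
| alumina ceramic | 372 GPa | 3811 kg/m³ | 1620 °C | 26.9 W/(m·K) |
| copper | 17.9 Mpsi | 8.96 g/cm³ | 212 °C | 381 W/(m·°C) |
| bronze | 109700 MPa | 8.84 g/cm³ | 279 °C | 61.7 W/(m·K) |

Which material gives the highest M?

Screen on constraints: max service T ≥ 246 °C; k ≥ 22.2 W/(m·K). Survivors: tungsten, alumina ceramic, bronze.
Convert each candidate to consistent units, then evaluate M:
  tungsten: E = 401.3 GPa, ρ = 19230 kg/m³
  alumina ceramic: E = 372.0 GPa, ρ = 3811 kg/m³
  bronze: E = 109.7 GPa, ρ = 8840 kg/m³
  alumina ceramic: M = 97.6 MN·m/kg
  tungsten: M = 20.9 MN·m/kg
  bronze: M = 12.4 MN·m/kg
Highest index: alumina ceramic.

alumina ceramic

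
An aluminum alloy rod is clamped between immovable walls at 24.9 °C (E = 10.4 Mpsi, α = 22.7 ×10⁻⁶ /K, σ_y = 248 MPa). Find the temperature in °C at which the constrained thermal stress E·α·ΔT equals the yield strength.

177 °C

E = 10.4 Mpsi = 71.71 GPa.
E·α·ΔT = 248.0 MPa ⇒ ΔT = 248.0 / (71.71×10³ × 22.7×10⁻⁶) = 152.4 K.
T = 24.9 + 152.4 = 177.3 °C.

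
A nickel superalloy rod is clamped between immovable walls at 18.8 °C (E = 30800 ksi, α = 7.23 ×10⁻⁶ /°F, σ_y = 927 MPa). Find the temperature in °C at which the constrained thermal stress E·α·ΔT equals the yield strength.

E = 30800 ksi = 212.4 GPa.
α = 7.23×10⁻⁶/°F × 9/5 = 13.0×10⁻⁶/K.
E·α·ΔT = 927.0 MPa ⇒ ΔT = 927.0 / (212.4×10³ × 13.0×10⁻⁶) = 335.4 K.
T = 18.8 + 335.4 = 354.2 °C.

354 °C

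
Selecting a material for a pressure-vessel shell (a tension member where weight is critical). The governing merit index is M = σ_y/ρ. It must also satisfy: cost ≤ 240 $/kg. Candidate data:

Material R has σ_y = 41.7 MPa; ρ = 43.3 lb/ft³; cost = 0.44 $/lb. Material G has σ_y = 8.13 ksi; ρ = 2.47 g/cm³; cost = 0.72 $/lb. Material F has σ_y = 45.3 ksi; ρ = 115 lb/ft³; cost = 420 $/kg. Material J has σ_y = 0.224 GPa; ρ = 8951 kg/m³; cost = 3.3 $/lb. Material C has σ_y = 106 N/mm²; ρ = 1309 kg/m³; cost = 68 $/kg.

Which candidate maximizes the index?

Screen on constraints: cost ≤ 240 $/kg. Survivors: material R, material G, material J, material C.
In SI units:
  material R: σ_y = 41.70 MPa, ρ = 693.6 kg/m³
  material G: σ_y = 56.05 MPa, ρ = 2470 kg/m³
  material J: σ_y = 224.0 MPa, ρ = 8951 kg/m³
  material C: σ_y = 106.0 MPa, ρ = 1309 kg/m³
  material C: M = 81.0 kN·m/kg
  material R: M = 60.1 kN·m/kg
  material J: M = 25.0 kN·m/kg
  material G: M = 22.7 kN·m/kg
Material C ranks first.

material C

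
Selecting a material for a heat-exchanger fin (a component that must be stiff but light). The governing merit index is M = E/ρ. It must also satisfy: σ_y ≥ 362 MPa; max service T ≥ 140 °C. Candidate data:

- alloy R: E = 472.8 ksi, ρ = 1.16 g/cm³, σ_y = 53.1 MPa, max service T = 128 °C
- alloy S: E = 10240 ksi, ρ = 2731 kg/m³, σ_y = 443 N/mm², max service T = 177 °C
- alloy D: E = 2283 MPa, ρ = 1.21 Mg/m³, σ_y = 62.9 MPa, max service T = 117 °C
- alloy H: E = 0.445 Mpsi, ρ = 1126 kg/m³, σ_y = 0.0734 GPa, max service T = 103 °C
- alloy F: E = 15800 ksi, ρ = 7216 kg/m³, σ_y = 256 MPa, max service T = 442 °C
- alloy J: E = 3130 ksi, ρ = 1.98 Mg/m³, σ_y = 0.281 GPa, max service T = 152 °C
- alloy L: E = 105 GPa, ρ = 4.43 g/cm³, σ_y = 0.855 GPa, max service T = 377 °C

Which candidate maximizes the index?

alloy S

Screen on constraints: σ_y ≥ 362 MPa; max service T ≥ 140 °C. Survivors: alloy S, alloy L.
In SI units:
  alloy S: E = 70.60 GPa, ρ = 2731 kg/m³
  alloy L: E = 105.0 GPa, ρ = 4430 kg/m³
  alloy S: M = 25.9 MN·m/kg
  alloy L: M = 23.7 MN·m/kg
Alloy S has the largest M.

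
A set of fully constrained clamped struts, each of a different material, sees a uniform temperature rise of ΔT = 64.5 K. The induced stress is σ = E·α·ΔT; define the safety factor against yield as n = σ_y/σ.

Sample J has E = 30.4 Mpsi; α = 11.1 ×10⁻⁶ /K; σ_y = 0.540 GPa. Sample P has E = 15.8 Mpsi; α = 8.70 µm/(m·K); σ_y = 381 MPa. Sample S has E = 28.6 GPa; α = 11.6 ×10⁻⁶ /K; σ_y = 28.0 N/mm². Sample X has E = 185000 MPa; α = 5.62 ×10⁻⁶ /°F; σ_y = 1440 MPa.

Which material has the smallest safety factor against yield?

With everything in SI (GPa, ×10⁻⁶/K, MPa):
  sample J: E = 209.6, α = 11.1, σ_y = 540.0 → σ = 150 MPa, n = 3.60
  sample P: E = 108.9, α = 8.70, σ_y = 381.0 → σ = 61.1 MPa, n = 6.23
  sample S: E = 28.60, α = 11.6, σ_y = 28.00 → σ = 21.4 MPa, n = 1.31
  sample X: E = 185.0, α = 10.1, σ_y = 1440 → σ = 121 MPa, n = 11.9
Smallest n: sample S with n = 1.31.

sample S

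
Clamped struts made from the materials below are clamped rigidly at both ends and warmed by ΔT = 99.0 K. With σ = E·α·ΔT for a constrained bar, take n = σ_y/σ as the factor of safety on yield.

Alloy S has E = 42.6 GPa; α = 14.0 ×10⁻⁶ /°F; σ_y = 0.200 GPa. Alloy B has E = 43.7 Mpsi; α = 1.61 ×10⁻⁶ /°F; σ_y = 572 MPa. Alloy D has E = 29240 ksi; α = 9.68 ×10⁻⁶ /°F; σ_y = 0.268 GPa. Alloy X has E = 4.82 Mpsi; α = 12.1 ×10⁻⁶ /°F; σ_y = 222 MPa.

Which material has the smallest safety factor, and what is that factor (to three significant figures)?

Converting E to GPa, α to ×10⁻⁶/K, σ_y to MPa, then σ and n for each:
  alloy S: E = 42.60, α = 25.2, σ_y = 200.0 → σ = 106 MPa, n = 1.88
  alloy B: E = 301.3, α = 2.90, σ_y = 572.0 → σ = 86.4 MPa, n = 6.62
  alloy D: E = 201.6, α = 17.4, σ_y = 268.0 → σ = 348 MPa, n = 0.771
  alloy X: E = 33.23, α = 21.8, σ_y = 222.0 → σ = 71.7 MPa, n = 3.10
Alloy D has the lowest safety factor, n = 0.771.

alloy D, n = 0.771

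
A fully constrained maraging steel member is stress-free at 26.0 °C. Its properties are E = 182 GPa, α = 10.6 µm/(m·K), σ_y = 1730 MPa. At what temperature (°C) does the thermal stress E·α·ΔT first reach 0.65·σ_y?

E·α·ΔT = 1124 MPa ⇒ ΔT = 1124 / (182.0×10³ × 10.6×10⁻⁶) = 582.9 K.
T = 26.0 + 582.9 = 608.9 °C.

609 °C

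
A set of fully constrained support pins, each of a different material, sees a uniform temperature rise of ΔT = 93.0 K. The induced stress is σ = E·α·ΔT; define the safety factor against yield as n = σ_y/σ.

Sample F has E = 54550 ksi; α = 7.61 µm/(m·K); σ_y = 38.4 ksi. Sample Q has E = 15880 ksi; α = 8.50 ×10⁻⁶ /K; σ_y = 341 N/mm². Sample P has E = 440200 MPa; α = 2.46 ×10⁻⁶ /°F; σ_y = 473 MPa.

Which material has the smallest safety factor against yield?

sample F

With everything in SI (GPa, ×10⁻⁶/K, MPa):
  sample F: E = 376.1, α = 7.61, σ_y = 264.8 → σ = 266 MPa, n = 0.995
  sample Q: E = 109.5, α = 8.50, σ_y = 341.0 → σ = 86.6 MPa, n = 3.94
  sample P: E = 440.2, α = 4.43, σ_y = 473.0 → σ = 181 MPa, n = 2.61
The minimum is sample F at n = 0.995.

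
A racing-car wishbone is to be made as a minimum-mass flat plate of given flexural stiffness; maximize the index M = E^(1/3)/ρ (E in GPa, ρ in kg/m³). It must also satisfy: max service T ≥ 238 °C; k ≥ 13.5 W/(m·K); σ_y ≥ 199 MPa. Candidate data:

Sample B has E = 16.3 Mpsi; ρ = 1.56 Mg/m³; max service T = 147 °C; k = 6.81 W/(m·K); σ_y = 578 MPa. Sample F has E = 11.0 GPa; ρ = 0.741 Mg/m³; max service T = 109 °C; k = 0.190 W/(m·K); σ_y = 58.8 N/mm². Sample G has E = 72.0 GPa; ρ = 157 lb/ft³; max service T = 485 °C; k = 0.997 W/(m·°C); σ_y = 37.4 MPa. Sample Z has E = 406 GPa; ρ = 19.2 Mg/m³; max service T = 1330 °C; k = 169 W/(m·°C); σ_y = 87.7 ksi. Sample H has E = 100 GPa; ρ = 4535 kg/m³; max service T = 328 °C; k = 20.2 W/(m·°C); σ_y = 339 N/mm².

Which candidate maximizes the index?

Screen on constraints: max service T ≥ 238 °C; k ≥ 13.5 W/(m·K); σ_y ≥ 199 MPa. Survivors: sample Z, sample H.
Putting every candidate on a common basis:
  sample Z: E = 406.0 GPa, ρ = 19200 kg/m³
  sample H: E = 100.0 GPa, ρ = 4535 kg/m³
  sample H: M = 1.02×10⁻³
  sample Z: M = 0.386×10⁻³
Highest index: sample H.

sample H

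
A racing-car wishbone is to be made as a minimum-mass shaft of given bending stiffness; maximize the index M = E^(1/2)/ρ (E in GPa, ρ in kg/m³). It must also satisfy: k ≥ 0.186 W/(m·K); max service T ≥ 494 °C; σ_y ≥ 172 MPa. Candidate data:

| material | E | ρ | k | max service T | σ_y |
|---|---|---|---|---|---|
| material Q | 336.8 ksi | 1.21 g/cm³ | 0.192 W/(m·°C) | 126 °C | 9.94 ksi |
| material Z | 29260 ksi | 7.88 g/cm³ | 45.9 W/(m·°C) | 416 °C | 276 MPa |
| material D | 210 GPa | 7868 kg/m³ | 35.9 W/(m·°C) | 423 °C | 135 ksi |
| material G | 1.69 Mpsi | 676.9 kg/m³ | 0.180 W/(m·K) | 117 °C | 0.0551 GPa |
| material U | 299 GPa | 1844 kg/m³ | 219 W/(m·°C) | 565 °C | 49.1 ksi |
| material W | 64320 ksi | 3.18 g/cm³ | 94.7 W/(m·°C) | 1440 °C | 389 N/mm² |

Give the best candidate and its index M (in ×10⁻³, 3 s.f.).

material U, M = 9.38×10⁻³

Screen on constraints: k ≥ 0.186 W/(m·K); max service T ≥ 494 °C; σ_y ≥ 172 MPa. Survivors: material U, material W.
Putting every candidate on a common basis:
  material U: E = 299.0 GPa, ρ = 1844 kg/m³
  material W: E = 443.5 GPa, ρ = 3180 kg/m³
  material U: M = 9.38×10⁻³
  material W: M = 6.62×10⁻³
The maximum is for material U.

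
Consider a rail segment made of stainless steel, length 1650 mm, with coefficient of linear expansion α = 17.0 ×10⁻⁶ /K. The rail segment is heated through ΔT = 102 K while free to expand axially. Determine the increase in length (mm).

ΔL = α·L₀·ΔT = 17.0×10⁻⁶ × 1650 mm × 102.0 K = 2.86 mm.

2.86 mm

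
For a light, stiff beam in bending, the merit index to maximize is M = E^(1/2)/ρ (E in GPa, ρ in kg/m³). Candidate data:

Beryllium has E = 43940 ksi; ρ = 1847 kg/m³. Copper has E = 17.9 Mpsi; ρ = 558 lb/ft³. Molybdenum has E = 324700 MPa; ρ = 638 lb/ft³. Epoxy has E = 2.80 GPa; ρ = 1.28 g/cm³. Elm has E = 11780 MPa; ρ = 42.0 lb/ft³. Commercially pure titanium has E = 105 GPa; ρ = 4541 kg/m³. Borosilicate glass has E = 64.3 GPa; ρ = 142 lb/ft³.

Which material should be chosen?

beryllium

In SI units:
  beryllium: E = 303.0 GPa, ρ = 1847 kg/m³
  copper: E = 123.4 GPa, ρ = 8938 kg/m³
  molybdenum: E = 324.7 GPa, ρ = 10220 kg/m³
  epoxy: E = 2.800 GPa, ρ = 1280 kg/m³
  elm: E = 11.78 GPa, ρ = 672.8 kg/m³
  commercially pure titanium: E = 105.0 GPa, ρ = 4541 kg/m³
  borosilicate glass: E = 64.30 GPa, ρ = 2275 kg/m³
  beryllium: M = 9.42×10⁻³
  elm: M = 5.10×10⁻³
  borosilicate glass: M = 3.53×10⁻³
  commercially pure titanium: M = 2.26×10⁻³
  molybdenum: M = 1.76×10⁻³
  epoxy: M = 1.31×10⁻³
  copper: M = 1.24×10⁻³
Beryllium has the largest M.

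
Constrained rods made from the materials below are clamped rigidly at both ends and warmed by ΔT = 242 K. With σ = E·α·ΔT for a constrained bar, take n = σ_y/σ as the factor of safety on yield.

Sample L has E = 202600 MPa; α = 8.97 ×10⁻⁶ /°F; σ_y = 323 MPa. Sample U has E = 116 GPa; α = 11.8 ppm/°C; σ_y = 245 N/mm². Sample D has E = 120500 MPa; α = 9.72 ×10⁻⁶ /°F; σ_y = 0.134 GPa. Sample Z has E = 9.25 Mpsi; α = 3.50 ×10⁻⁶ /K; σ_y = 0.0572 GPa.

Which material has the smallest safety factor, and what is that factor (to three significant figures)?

With everything in SI (GPa, ×10⁻⁶/K, MPa):
  sample L: E = 202.6, α = 16.1, σ_y = 323.0 → σ = 792 MPa, n = 0.408
  sample U: E = 116.0, α = 11.8, σ_y = 245.0 → σ = 331 MPa, n = 0.740
  sample D: E = 120.5, α = 17.5, σ_y = 134.0 → σ = 510 MPa, n = 0.263
  sample Z: E = 63.78, α = 3.50, σ_y = 57.20 → σ = 54.0 MPa, n = 1.06
Smallest n: sample D with n = 0.263.

sample D, n = 0.263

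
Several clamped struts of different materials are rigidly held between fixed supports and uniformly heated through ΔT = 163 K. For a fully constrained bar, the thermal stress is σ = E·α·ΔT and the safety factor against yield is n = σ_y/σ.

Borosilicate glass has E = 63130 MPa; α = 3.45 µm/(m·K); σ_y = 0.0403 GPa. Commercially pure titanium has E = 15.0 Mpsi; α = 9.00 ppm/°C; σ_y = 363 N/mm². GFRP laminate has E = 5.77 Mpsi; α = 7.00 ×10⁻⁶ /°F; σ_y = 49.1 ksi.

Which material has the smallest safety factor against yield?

Converting E to GPa, α to ×10⁻⁶/K, σ_y to MPa, then σ and n for each:
  borosilicate glass: E = 63.13, α = 3.45, σ_y = 40.30 → σ = 35.5 MPa, n = 1.14
  commercially pure titanium: E = 103.4, α = 9.00, σ_y = 363.0 → σ = 152 MPa, n = 2.39
  GFRP laminate: E = 39.78, α = 12.6, σ_y = 338.5 → σ = 81.7 MPa, n = 4.14
The minimum is borosilicate glass at n = 1.14.

borosilicate glass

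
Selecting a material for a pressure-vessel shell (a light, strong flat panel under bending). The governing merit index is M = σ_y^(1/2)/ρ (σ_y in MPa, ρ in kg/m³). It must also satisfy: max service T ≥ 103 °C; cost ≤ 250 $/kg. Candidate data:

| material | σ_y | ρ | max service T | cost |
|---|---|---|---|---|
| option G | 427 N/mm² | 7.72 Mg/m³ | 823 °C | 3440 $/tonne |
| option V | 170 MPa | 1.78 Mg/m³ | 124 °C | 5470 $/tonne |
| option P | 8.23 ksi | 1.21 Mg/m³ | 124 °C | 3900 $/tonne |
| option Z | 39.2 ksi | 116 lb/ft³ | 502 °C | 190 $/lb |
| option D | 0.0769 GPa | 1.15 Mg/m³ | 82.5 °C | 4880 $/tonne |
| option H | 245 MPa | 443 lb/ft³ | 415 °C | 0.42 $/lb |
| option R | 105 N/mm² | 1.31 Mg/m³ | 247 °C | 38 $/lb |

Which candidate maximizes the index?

option R

Screen on constraints: max service T ≥ 103 °C; cost ≤ 250 $/kg. Survivors: option G, option V, option P, option H, option R.
After converting to SI:
  option G: σ_y = 427.0 MPa, ρ = 7720 kg/m³
  option V: σ_y = 170.0 MPa, ρ = 1780 kg/m³
  option P: σ_y = 56.74 MPa, ρ = 1210 kg/m³
  option H: σ_y = 245.0 MPa, ρ = 7096 kg/m³
  option R: σ_y = 105.0 MPa, ρ = 1310 kg/m³
  option R: M = 7.82×10⁻³
  option V: M = 7.32×10⁻³
  option P: M = 6.23×10⁻³
  option G: M = 2.68×10⁻³
  option H: M = 2.21×10⁻³
Highest index: option R.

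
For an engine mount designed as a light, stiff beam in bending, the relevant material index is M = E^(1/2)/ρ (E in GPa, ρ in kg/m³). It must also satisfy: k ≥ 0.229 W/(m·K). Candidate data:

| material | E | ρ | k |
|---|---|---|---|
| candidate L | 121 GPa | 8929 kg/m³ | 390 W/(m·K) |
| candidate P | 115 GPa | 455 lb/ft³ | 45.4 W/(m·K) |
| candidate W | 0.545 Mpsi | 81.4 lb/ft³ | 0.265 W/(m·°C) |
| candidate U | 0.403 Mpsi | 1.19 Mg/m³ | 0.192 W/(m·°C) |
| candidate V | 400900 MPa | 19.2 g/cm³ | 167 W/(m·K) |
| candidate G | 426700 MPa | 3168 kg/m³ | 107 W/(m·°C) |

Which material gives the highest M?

Screen on constraints: k ≥ 0.229 W/(m·K). Survivors: candidate L, candidate P, candidate W, candidate V, candidate G.
After converting to SI:
  candidate L: E = 121.0 GPa, ρ = 8929 kg/m³
  candidate P: E = 115.0 GPa, ρ = 7288 kg/m³
  candidate W: E = 3.758 GPa, ρ = 1304 kg/m³
  candidate V: E = 400.9 GPa, ρ = 19200 kg/m³
  candidate G: E = 426.7 GPa, ρ = 3168 kg/m³
  candidate G: M = 6.52×10⁻³
  candidate W: M = 1.49×10⁻³
  candidate P: M = 1.47×10⁻³
  candidate L: M = 1.23×10⁻³
  candidate V: M = 1.04×10⁻³
Highest index: candidate G.

candidate G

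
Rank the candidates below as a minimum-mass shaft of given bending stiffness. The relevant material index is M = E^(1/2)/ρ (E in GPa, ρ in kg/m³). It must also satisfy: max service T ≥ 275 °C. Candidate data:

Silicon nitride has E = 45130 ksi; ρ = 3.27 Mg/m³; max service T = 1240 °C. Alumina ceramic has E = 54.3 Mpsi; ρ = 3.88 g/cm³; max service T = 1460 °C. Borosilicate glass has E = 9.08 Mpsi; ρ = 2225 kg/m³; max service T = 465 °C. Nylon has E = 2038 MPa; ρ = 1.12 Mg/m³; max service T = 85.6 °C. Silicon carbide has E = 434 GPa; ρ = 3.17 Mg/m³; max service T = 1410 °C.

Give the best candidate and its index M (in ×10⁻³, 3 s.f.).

Screen on constraints: max service T ≥ 275 °C. Survivors: silicon nitride, alumina ceramic, borosilicate glass, silicon carbide.
Putting every candidate on a common basis:
  silicon nitride: E = 311.2 GPa, ρ = 3270 kg/m³
  alumina ceramic: E = 374.4 GPa, ρ = 3880 kg/m³
  borosilicate glass: E = 62.60 GPa, ρ = 2225 kg/m³
  silicon carbide: E = 434.0 GPa, ρ = 3170 kg/m³
  silicon carbide: M = 6.57×10⁻³
  silicon nitride: M = 5.39×10⁻³
  alumina ceramic: M = 4.99×10⁻³
  borosilicate glass: M = 3.56×10⁻³
Silicon carbide ranks first.

silicon carbide, M = 6.57×10⁻³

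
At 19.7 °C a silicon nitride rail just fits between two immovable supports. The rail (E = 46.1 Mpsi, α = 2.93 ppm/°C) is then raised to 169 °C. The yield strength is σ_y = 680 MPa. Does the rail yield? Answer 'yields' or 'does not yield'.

does not yield

E = 46.1 Mpsi = 317.8 GPa.
ΔT = 149.3 K. Constrained thermal stress σ = E·α·ΔT = 317.8×10³ MPa × 2.93×10⁻⁶ × 149.3 = 139 MPa (compressive).
Compare to σ_y = 680 MPa: σ < σ_y, so it does not yield.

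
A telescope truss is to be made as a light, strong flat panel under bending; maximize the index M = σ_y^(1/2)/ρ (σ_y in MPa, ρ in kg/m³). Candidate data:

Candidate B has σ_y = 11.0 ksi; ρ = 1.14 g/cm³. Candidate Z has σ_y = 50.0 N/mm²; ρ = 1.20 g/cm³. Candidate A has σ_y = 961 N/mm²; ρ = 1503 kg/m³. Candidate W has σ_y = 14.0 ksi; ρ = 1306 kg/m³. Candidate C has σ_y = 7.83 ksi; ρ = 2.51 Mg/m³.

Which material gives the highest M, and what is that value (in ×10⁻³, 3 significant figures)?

candidate A, M = 20.6×10⁻³

In SI units:
  candidate B: σ_y = 75.84 MPa, ρ = 1140 kg/m³
  candidate Z: σ_y = 50.00 MPa, ρ = 1200 kg/m³
  candidate A: σ_y = 961.0 MPa, ρ = 1503 kg/m³
  candidate W: σ_y = 96.53 MPa, ρ = 1306 kg/m³
  candidate C: σ_y = 53.99 MPa, ρ = 2510 kg/m³
  candidate A: M = 20.6×10⁻³
  candidate B: M = 7.64×10⁻³
  candidate W: M = 7.52×10⁻³
  candidate Z: M = 5.89×10⁻³
  candidate C: M = 2.93×10⁻³
Candidate A ranks first.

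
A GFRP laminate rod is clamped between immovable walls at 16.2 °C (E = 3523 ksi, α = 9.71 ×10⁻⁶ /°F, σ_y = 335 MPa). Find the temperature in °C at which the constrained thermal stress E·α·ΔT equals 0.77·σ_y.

624 °C

E = 3523 ksi = 24.29 GPa.
α = 9.71×10⁻⁶/°F × 9/5 = 17.5×10⁻⁶/K.
E·α·ΔT = 257.9 MPa ⇒ ΔT = 257.9 / (24.29×10³ × 17.5×10⁻⁶) = 607.6 K.
T = 16.2 + 607.6 = 623.8 °C.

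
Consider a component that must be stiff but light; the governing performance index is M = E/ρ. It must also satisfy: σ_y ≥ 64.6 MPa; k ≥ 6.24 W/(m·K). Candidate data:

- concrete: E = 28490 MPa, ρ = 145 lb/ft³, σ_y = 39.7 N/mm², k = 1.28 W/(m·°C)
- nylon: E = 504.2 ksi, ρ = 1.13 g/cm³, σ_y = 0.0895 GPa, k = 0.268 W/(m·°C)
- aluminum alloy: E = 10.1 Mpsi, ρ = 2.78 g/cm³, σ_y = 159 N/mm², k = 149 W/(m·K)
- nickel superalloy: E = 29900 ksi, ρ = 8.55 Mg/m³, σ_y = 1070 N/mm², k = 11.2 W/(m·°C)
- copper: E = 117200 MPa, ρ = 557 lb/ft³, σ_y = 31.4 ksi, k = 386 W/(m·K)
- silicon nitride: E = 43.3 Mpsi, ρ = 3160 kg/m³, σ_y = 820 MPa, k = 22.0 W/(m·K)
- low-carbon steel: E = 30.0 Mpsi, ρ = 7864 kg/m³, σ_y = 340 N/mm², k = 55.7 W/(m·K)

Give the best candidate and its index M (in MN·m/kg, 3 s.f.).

silicon nitride, M = 94.5 MN·m/kg

Screen on constraints: σ_y ≥ 64.6 MPa; k ≥ 6.24 W/(m·K). Survivors: aluminum alloy, nickel superalloy, copper, silicon nitride, low-carbon steel.
Convert each candidate to consistent units, then evaluate M:
  aluminum alloy: E = 69.64 GPa, ρ = 2780 kg/m³
  nickel superalloy: E = 206.2 GPa, ρ = 8550 kg/m³
  copper: E = 117.2 GPa, ρ = 8922 kg/m³
  silicon nitride: E = 298.5 GPa, ρ = 3160 kg/m³
  low-carbon steel: E = 206.8 GPa, ρ = 7864 kg/m³
  silicon nitride: M = 94.5 MN·m/kg
  low-carbon steel: M = 26.3 MN·m/kg
  aluminum alloy: M = 25.0 MN·m/kg
  nickel superalloy: M = 24.1 MN·m/kg
  copper: M = 13.1 MN·m/kg
Silicon nitride has the largest M.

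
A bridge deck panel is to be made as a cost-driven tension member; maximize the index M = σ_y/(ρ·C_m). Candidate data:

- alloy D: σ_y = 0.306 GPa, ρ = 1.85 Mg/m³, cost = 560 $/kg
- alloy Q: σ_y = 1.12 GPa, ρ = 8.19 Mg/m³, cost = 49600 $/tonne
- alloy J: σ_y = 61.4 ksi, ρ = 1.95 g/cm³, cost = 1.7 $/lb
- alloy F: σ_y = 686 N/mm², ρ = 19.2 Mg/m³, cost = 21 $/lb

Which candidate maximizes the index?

Convert each candidate to consistent units, then evaluate M:
  alloy D: σ_y = 306.0 MPa, ρ = 1850 kg/m³, cost = 560.0 $/kg
  alloy Q: σ_y = 1120 MPa, ρ = 8190 kg/m³, cost = 49.60 $/kg
  alloy J: σ_y = 423.3 MPa, ρ = 1950 kg/m³, cost = 3.748 $/kg
  alloy F: σ_y = 686.0 MPa, ρ = 19200 kg/m³, cost = 46.30 $/kg
  alloy J: M = 57.9 kN·m per $
  alloy Q: M = 2.76 kN·m per $
  alloy F: M = 0.772 kN·m per $
  alloy D: M = 0.295 kN·m per $
Alloy J ranks first.

alloy J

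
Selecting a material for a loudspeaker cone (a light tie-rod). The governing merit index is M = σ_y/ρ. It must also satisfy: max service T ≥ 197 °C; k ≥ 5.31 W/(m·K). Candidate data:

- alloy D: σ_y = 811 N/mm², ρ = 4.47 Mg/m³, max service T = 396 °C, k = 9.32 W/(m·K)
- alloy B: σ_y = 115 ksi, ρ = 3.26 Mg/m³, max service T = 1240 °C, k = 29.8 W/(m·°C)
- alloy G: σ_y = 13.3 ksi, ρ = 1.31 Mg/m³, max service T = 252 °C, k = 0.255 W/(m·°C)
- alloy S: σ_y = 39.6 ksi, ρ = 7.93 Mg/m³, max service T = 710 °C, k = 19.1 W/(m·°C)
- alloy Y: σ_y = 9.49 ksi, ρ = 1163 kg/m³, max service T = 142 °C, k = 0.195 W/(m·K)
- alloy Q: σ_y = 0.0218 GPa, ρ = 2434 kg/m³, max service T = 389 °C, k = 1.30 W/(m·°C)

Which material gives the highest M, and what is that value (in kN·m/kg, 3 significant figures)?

Screen on constraints: max service T ≥ 197 °C; k ≥ 5.31 W/(m·K). Survivors: alloy D, alloy B, alloy S.
Normalizing units and computing the index:
  alloy D: σ_y = 811.0 MPa, ρ = 4470 kg/m³
  alloy B: σ_y = 792.9 MPa, ρ = 3260 kg/m³
  alloy S: σ_y = 273.0 MPa, ρ = 7930 kg/m³
  alloy B: M = 243 kN·m/kg
  alloy D: M = 181 kN·m/kg
  alloy S: M = 34.4 kN·m/kg
Highest index: alloy B.

alloy B, M = 243 kN·m/kg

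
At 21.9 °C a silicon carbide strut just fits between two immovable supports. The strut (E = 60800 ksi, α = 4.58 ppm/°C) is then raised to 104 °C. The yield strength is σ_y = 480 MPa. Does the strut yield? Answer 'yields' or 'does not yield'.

does not yield

E = 60800 ksi = 419.2 GPa.
ΔT = 82.10 K. Constrained thermal stress σ = E·α·ΔT = 419.2×10³ MPa × 4.58×10⁻⁶ × 82.10 = 158 MPa (compressive).
Compare to σ_y = 480 MPa: σ < σ_y, so it does not yield.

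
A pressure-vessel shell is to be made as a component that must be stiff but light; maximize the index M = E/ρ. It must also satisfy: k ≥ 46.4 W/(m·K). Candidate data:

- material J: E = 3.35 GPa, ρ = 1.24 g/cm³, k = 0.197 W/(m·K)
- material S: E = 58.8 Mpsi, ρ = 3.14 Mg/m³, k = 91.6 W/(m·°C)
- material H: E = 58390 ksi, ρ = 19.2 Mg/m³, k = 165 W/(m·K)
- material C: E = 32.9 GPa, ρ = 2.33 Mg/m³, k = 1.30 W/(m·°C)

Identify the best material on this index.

Screen on constraints: k ≥ 46.4 W/(m·K). Survivors: material S, material H.
After converting to SI:
  material S: E = 405.4 GPa, ρ = 3140 kg/m³
  material H: E = 402.6 GPa, ρ = 19200 kg/m³
  material S: M = 129 MN·m/kg
  material H: M = 21.0 MN·m/kg
The maximum is for material S.

material S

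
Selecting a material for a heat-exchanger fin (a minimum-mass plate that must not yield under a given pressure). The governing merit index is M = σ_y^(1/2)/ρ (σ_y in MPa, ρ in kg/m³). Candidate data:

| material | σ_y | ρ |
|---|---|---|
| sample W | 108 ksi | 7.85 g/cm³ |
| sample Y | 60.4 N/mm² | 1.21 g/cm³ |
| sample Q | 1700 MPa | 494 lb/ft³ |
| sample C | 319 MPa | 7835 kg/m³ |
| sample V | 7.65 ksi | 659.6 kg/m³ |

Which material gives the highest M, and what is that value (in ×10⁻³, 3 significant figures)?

Convert each candidate to consistent units, then evaluate M:
  sample W: σ_y = 744.6 MPa, ρ = 7850 kg/m³
  sample Y: σ_y = 60.40 MPa, ρ = 1210 kg/m³
  sample Q: σ_y = 1700 MPa, ρ = 7913 kg/m³
  sample C: σ_y = 319.0 MPa, ρ = 7835 kg/m³
  sample V: σ_y = 52.74 MPa, ρ = 659.6 kg/m³
  sample V: M = 11.0×10⁻³
  sample Y: M = 6.42×10⁻³
  sample Q: M = 5.21×10⁻³
  sample W: M = 3.48×10⁻³
  sample C: M = 2.28×10⁻³
Sample V ranks first.

sample V, M = 11.0×10⁻³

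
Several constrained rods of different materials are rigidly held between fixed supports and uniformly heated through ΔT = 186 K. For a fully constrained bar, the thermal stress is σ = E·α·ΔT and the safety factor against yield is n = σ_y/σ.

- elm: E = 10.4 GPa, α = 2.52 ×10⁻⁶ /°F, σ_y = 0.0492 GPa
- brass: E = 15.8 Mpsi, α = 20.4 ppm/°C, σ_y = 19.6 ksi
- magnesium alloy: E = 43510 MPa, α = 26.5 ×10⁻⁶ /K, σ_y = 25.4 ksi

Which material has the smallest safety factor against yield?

With everything in SI (GPa, ×10⁻⁶/K, MPa):
  elm: E = 10.40, α = 4.54, σ_y = 49.20 → σ = 8.77 MPa, n = 5.61
  brass: E = 108.9, α = 20.4, σ_y = 135.1 → σ = 413 MPa, n = 0.327
  magnesium alloy: E = 43.51, α = 26.5, σ_y = 175.1 → σ = 214 MPa, n = 0.817
The minimum is brass at n = 0.327.

brass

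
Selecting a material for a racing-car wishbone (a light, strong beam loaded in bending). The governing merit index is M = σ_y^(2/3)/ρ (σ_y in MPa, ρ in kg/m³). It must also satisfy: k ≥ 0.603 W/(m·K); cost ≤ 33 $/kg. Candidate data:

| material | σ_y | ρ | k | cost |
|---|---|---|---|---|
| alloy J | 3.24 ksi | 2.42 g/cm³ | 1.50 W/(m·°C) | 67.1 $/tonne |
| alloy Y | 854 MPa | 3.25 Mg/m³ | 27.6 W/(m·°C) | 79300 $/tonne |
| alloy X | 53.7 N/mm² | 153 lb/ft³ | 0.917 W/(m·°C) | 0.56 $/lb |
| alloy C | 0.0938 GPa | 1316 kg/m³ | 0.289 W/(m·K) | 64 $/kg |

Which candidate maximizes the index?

alloy X

Screen on constraints: k ≥ 0.603 W/(m·K); cost ≤ 33 $/kg. Survivors: alloy J, alloy X.
Putting every candidate on a common basis:
  alloy J: σ_y = 22.34 MPa, ρ = 2420 kg/m³
  alloy X: σ_y = 53.70 MPa, ρ = 2451 kg/m³
  alloy X: M = 5.81×10⁻³
  alloy J: M = 3.28×10⁻³
Alloy X has the largest M.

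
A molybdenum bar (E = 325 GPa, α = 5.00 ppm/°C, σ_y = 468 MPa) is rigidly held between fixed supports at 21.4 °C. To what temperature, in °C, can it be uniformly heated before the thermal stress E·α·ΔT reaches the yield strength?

E·α·ΔT = 468.0 MPa ⇒ ΔT = 468.0 / (325.0×10³ × 5.00×10⁻⁶) = 288.0 K.
T = 21.4 + 288.0 = 309.4 °C.

309 °C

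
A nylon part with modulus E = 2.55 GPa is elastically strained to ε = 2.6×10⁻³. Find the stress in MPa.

6.63 MPa

σ = E·ε = 2550 MPa × 2.6×10⁻³ = 6.63 MPa.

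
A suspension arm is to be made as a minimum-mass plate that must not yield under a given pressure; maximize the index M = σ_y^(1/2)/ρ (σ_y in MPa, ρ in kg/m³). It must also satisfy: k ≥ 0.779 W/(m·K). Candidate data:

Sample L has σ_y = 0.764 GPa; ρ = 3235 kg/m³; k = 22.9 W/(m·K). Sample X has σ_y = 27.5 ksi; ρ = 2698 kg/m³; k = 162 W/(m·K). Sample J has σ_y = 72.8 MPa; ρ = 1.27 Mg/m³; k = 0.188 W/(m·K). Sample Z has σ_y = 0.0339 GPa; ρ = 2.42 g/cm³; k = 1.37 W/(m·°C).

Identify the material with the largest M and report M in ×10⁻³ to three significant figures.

sample L, M = 8.54×10⁻³

Screen on constraints: k ≥ 0.779 W/(m·K). Survivors: sample L, sample X, sample Z.
In SI units:
  sample L: σ_y = 764.0 MPa, ρ = 3235 kg/m³
  sample X: σ_y = 189.6 MPa, ρ = 2698 kg/m³
  sample Z: σ_y = 33.90 MPa, ρ = 2420 kg/m³
  sample L: M = 8.54×10⁻³
  sample X: M = 5.10×10⁻³
  sample Z: M = 2.41×10⁻³
Sample L has the largest M.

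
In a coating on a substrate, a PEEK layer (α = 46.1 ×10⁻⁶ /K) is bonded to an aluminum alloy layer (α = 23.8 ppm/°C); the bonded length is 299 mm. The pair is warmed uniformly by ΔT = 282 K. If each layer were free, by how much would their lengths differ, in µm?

Δα = |46.1 − 23.8|×10⁻⁶/K = 22.3×10⁻⁶/K.
ΔL_mismatch = Δα·L·ΔT = 22.3×10⁻⁶ × 299.0 mm × 282.0 K = 1880 µm.

1880 µm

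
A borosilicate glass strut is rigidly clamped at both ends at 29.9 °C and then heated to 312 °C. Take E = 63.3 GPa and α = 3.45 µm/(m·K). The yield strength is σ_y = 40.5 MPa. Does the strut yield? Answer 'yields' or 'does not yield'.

yields

ΔT = 282.1 K. Constrained thermal stress σ = E·α·ΔT = 63.30×10³ MPa × 3.45×10⁻⁶ × 282.1 = 61.6 MPa (compressive).
Compare to σ_y = 40.5 MPa: σ ≥ σ_y, so it yields.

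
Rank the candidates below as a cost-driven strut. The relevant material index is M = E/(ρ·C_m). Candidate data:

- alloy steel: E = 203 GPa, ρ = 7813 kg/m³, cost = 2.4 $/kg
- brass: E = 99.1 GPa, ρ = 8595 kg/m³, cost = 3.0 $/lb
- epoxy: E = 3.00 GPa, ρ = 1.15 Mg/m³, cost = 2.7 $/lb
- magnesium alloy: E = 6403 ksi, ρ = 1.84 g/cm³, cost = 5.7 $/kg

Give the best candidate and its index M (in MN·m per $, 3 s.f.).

Convert each candidate to consistent units, then evaluate M:
  alloy steel: E = 203.0 GPa, ρ = 7813 kg/m³, cost = 2.400 $/kg
  brass: E = 99.10 GPa, ρ = 8595 kg/m³, cost = 6.614 $/kg
  epoxy: E = 3.000 GPa, ρ = 1150 kg/m³, cost = 5.952 $/kg
  magnesium alloy: E = 44.15 GPa, ρ = 1840 kg/m³, cost = 5.700 $/kg
  alloy steel: M = 10.8 MN·m per $
  magnesium alloy: M = 4.21 MN·m per $
  brass: M = 1.74 MN·m per $
  epoxy: M = 0.438 MN·m per $
The maximum is for alloy steel.

alloy steel, M = 10.8 MN·m per $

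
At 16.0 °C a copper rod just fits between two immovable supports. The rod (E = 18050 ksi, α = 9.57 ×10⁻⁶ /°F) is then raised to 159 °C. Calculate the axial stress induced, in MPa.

E = 18050 ksi = 124.5 GPa.
α = 9.57×10⁻⁶/°F × 9/5 = 17.2×10⁻⁶/K.
ΔT = 143.0 K. Constrained thermal stress σ = E·α·ΔT = 124.5×10³ MPa × 17.2×10⁻⁶ × 143.0 = 307 MPa (compressive).

307 MPa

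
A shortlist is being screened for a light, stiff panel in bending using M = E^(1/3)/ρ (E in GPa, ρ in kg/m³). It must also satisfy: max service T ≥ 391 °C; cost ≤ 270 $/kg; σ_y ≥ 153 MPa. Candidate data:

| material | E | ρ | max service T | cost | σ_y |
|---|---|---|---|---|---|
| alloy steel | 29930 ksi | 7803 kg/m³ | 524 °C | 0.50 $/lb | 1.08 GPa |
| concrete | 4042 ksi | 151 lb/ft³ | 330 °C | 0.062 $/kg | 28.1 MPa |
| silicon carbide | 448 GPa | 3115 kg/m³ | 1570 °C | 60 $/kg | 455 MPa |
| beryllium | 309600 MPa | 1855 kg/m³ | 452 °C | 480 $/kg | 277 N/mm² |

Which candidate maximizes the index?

Screen on constraints: max service T ≥ 391 °C; cost ≤ 270 $/kg; σ_y ≥ 153 MPa. Survivors: alloy steel, silicon carbide.
Normalizing units and computing the index:
  alloy steel: E = 206.4 GPa, ρ = 7803 kg/m³
  silicon carbide: E = 448.0 GPa, ρ = 3115 kg/m³
  silicon carbide: M = 2.46×10⁻³
  alloy steel: M = 0.757×10⁻³
Highest index: silicon carbide.

silicon carbide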